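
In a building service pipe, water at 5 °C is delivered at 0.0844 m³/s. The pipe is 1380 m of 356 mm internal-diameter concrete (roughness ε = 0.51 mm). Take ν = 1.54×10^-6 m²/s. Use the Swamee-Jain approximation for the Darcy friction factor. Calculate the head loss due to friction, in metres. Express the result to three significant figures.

V = 4Q/(πD²) = 4·0.0844/(π·0.356²) = 0.8479 m/s
Re = VD/ν = 0.8479·0.356/1.54×10^-6 = 1.96×10^5 → turbulent
ε/D = 0.51/356 = 0.00143
Swamee-Jain: f = 0.02277
h_f = f(L/D)V²/(2g) = 0.02277·(1380/0.356)·0.8479²/(2·9.81) = 3.235 m

h_f ≈ 3.24 m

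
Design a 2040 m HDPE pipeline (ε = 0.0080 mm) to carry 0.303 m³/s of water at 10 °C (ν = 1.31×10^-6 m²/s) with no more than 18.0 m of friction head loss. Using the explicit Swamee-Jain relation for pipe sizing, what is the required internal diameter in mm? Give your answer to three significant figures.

Swamee-Jain (Type III): D = 0.66·[ε^1.25·(LQ²/(gh_f))^4.75 + ν·Q^9.4·(L/(gh_f))^5.2]^0.04
LQ²/(gh_f) = 1.061; L/(gh_f) = 11.55
Term 1 = ε^1.25·(…)^4.75 = 5.63×10^-7; Term 2 = ν·Q^9.4·(…)^5.2 = 5.87×10^-6
D = 0.66·(5.63×10^-7 + 5.87×10^-6)^0.04 = 0.4092 m = 409 mm
Check: V = 2.30 m/s, Re = 7.20×10^5, f = 0.01266, h_f = 17.1 m ≈ 18.0 m ✓

D ≈ 409 mm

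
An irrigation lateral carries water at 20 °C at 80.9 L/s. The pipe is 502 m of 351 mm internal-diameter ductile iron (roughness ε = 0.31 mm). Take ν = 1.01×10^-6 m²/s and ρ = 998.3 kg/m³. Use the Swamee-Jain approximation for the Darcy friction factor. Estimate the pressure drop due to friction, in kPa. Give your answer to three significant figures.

V = 4Q/(πD²) = 4·0.0809/(π·0.351²) = 0.8361 m/s
Re = VD/ν = 0.8361·0.351/1.01×10^-6 = 2.91×10^5 → turbulent
ε/D = 0.31/351 = 8.83×10^-4
Swamee-Jain: f = 0.02028
h_f = f(L/D)V²/(2g) = 0.02028·(502/0.351)·0.8361²/(2·9.81) = 1.033 m
Δp = ρg·h_f = 998.3·9.81·1.033 = 10.12 kPa

Δp ≈ 10.1 kPa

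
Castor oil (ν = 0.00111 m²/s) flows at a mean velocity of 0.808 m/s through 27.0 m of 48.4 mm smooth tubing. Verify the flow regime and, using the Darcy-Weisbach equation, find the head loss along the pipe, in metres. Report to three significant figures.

Re = VD/ν = 0.808·0.04840/0.00111 = 35.2 → laminar (Re < 2300)
f = 64/Re = 1.817
h_f = f(L/D)V²/(2g) = 1.817·(27.0/0.04840)·0.808²/(2·9.81) = 33.72 m

h_f ≈ 33.7 m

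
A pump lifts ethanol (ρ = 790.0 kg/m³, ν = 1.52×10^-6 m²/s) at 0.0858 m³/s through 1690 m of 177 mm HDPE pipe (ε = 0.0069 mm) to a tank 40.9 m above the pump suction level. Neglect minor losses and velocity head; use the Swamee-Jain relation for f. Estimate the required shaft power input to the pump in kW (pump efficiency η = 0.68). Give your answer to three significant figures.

V = 4Q/(πD²) = 3.487 m/s; Re = 4.06×10^5; ε/D = 3.90×10^-5; f = 0.01412
h_f = f(L/D)V²/2g = 83.55 m
Total head H = z + h_f = 40.9 + 83.55 = 124.4 m
P_hyd = ρgQH = 790.0·9.81·0.0858·124.4 = 82.75 kW
P_shaft = P_hyd/η = 82.75/0.68 = 121.7 kW

P_shaft ≈ 122 kW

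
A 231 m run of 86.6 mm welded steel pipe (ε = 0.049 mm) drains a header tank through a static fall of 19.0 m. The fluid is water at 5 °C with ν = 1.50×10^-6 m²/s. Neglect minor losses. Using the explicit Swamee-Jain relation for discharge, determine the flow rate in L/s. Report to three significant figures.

Swamee-Jain (Type II): Q = -0.965·√(gD⁵h_f/L)·ln[ε/(3.7D) + √(3.17ν²L/(gD³h_f))]
√(gD⁵h_f/L) = √(9.81·0.0866⁵·19.0/231) = 0.001982
ε/(3.7D) = 1.53×10^-4; √(3.17ν²L/(gD³h_f)) = 1.17×10^-4
Q = -0.965·0.001982·ln(2.696×10^-4) = 0.01572 m³/s
Check: V = 2.67 m/s, Re = 1.54×10^5, f = 0.01973, h_f = 19.1 m ≈ 19.0 m ✓

Q ≈ 15.7 L/s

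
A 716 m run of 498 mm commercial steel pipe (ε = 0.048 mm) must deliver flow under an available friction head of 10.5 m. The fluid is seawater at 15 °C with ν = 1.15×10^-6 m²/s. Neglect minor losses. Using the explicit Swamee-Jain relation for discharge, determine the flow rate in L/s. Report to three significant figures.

Swamee-Jain (Type II): Q = -0.965·√(gD⁵h_f/L)·ln[ε/(3.7D) + √(3.17ν²L/(gD³h_f))]
√(gD⁵h_f/L) = √(9.81·0.498⁵·10.5/716) = 0.06638
ε/(3.7D) = 2.61×10^-5; √(3.17ν²L/(gD³h_f)) = 1.54×10^-5
Q = -0.965·0.06638·ln(4.141×10^-5) = 0.6465 m³/s
Check: V = 3.32 m/s, Re = 1.44×10^6, f = 0.01308, h_f = 10.6 m ≈ 10.5 m ✓

Q ≈ 646 L/s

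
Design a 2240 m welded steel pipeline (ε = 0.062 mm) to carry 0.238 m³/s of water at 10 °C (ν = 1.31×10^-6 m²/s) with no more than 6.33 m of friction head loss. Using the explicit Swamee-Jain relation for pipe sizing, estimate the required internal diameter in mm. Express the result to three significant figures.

Swamee-Jain (Type III): D = 0.66·[ε^1.25·(LQ²/(gh_f))^4.75 + ν·Q^9.4·(L/(gh_f))^5.2]^0.04
LQ²/(gh_f) = 2.043; L/(gh_f) = 36.07
Term 1 = ε^1.25·(…)^4.75 = 1.64×10^-4; Term 2 = ν·Q^9.4·(…)^5.2 = 2.26×10^-4
D = 0.66·(1.64×10^-4 + 2.26×10^-4)^0.04 = 0.4822 m = 482 mm
Check: V = 1.30 m/s, Re = 4.80×10^5, f = 0.01486, h_f = 5.98 m ≈ 6.33 m ✓

D ≈ 482 mm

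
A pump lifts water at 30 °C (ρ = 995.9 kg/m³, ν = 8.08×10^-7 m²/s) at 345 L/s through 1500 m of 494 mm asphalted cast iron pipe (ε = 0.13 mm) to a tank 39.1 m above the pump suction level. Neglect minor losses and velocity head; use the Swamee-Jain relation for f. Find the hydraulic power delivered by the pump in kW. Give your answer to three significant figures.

P_hyd ≈ 158 kW

V = 4Q/(πD²) = 1.800 m/s; Re = 1.10×10^6; ε/D = 2.63×10^-4; f = 0.01535
h_f = f(L/D)V²/2g = 7.697 m
Total head H = z + h_f = 39.1 + 7.697 = 46.80 m
P_hyd = ρgQH = 995.9·9.81·0.345·46.80 = 157.7 kW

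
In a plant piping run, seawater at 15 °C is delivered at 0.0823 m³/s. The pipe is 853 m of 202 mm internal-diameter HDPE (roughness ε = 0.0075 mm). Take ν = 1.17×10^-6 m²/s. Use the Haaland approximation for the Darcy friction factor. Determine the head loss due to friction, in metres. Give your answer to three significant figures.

V = 4Q/(πD²) = 4·0.0823/(π·0.202²) = 2.568 m/s
Re = VD/ν = 2.568·0.202/1.17×10^-6 = 4.43×10^5 → turbulent
ε/D = 0.0075/202 = 3.71×10^-5
Haaland: f = 0.01376
h_f = f(L/D)V²/(2g) = 0.01376·(853/0.202)·2.568²/(2·9.81) = 19.54 m

h_f ≈ 19.5 m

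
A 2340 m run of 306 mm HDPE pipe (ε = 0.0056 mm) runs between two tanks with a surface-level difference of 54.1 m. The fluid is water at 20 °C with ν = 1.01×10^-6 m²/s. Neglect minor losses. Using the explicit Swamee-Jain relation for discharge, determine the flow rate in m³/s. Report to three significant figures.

Swamee-Jain (Type II): Q = -0.965·√(gD⁵h_f/L)·ln[ε/(3.7D) + √(3.17ν²L/(gD³h_f))]
√(gD⁵h_f/L) = √(9.81·0.306⁵·54.1/2340) = 0.02467
ε/(3.7D) = 4.95×10^-6; √(3.17ν²L/(gD³h_f)) = 2.23×10^-5
Q = -0.965·0.02467·ln(2.725×10^-5) = 0.2502 m³/s
Check: V = 3.40 m/s, Re = 1.03×10^6, f = 0.01199, h_f = 54.1 m ≈ 54.1 m ✓

Q ≈ 0.250 m³/s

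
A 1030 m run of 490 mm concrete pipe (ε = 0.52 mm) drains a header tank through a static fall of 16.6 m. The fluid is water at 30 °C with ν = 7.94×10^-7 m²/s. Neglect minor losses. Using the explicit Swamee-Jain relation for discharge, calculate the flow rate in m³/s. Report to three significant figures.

Swamee-Jain (Type II): Q = -0.965·√(gD⁵h_f/L)·ln[ε/(3.7D) + √(3.17ν²L/(gD³h_f))]
√(gD⁵h_f/L) = √(9.81·0.490⁵·16.6/1030) = 0.06683
ε/(3.7D) = 2.87×10^-4; √(3.17ν²L/(gD³h_f)) = 1.04×10^-5
Q = -0.965·0.06683·ln(2.972×10^-4) = 0.5237 m³/s
Check: V = 2.78 m/s, Re = 1.71×10^6, f = 0.02016, h_f = 16.7 m ≈ 16.6 m ✓

Q ≈ 0.524 m³/s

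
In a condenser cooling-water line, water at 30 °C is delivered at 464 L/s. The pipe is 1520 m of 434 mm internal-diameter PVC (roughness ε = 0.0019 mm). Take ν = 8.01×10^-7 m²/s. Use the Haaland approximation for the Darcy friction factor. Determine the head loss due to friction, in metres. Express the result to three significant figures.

V = 4Q/(πD²) = 4·0.464/(π·0.434²) = 3.137 m/s
Re = VD/ν = 3.137·0.434/8.01×10^-7 = 1.70×10^6 → turbulent
ε/D = 0.0019/434 = 4.38×10^-6
Haaland: f = 0.01073
h_f = f(L/D)V²/(2g) = 0.01073·(1520/0.434)·3.137²/(2·9.81) = 18.84 m

h_f ≈ 18.8 m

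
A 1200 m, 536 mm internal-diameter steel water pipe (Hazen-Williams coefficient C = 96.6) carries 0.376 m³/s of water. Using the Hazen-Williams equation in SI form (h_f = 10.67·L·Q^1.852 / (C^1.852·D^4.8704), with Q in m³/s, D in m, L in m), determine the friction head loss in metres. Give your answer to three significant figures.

h_f ≈ 9.19 m

h_f = 10.67·1200·0.376^1.852 / (96.6^1.852·0.536^4.8704) = 9.194 m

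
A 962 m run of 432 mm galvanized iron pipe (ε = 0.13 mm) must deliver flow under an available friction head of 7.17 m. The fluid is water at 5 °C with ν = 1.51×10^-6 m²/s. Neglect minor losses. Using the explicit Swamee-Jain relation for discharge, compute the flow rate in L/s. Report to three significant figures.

Q ≈ 290 L/s

Swamee-Jain (Type II): Q = -0.965·√(gD⁵h_f/L)·ln[ε/(3.7D) + √(3.17ν²L/(gD³h_f))]
√(gD⁵h_f/L) = √(9.81·0.432⁵·7.17/962) = 0.03317
ε/(3.7D) = 8.13×10^-5; √(3.17ν²L/(gD³h_f)) = 3.50×10^-5
Q = -0.965·0.03317·ln(1.163×10^-4) = 0.2899 m³/s
Check: V = 1.98 m/s, Re = 5.66×10^5, f = 0.01625, h_f = 7.22 m ≈ 7.17 m ✓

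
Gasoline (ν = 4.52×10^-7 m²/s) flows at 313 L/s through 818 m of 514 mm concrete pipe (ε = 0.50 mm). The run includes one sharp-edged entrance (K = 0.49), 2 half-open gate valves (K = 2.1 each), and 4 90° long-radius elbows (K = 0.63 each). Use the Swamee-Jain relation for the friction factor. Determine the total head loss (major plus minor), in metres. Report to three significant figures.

V = 4Q/(πD²) = 1.508 m/s; V²/2g = 0.1160 m
Re = 1.72×10^6, ε/D = 9.73×10^-4 → f = 0.01975 (Swamee-Jain)
Major: h_f = f(L/D)·V²/2g = 0.01975·1591·0.1160 = 3.646 m
Minor: ΣK = 7.21; h_m = ΣK·V²/2g = 0.8362 m
Total H_L = 3.646 + 0.8362 = 4.482 m

H_L ≈ 4.48 m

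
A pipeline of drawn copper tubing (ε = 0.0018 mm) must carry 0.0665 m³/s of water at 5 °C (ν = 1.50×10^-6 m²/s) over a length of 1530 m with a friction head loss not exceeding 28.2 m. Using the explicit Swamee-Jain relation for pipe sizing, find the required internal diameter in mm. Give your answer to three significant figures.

Swamee-Jain (Type III): D = 0.66·[ε^1.25·(LQ²/(gh_f))^4.75 + ν·Q^9.4·(L/(gh_f))^5.2]^0.04
LQ²/(gh_f) = 0.02446; L/(gh_f) = 5.531
Term 1 = ε^1.25·(…)^4.75 = 1.46×10^-15; Term 2 = ν·Q^9.4·(…)^5.2 = 9.40×10^-14
D = 0.66·(1.46×10^-15 + 9.40×10^-14)^0.04 = 0.1989 m = 199 mm
Check: V = 2.14 m/s, Re = 2.84×10^5, f = 0.01463, h_f = 26.2 m ≈ 28.2 m ✓

D ≈ 199 mm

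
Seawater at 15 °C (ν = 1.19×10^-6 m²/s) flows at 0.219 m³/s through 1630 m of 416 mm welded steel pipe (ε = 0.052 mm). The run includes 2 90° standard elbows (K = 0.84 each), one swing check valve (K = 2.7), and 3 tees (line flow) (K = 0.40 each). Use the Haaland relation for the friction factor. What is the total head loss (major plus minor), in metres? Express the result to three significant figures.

H_L ≈ 8.18 m

V = 4Q/(πD²) = 1.611 m/s; V²/2g = 0.1323 m
Re = 5.63×10^5, ε/D = 1.25×10^-4 → f = 0.01436 (Haaland)
Major: h_f = f(L/D)·V²/2g = 0.01436·3918·0.1323 = 7.447 m
Minor: ΣK = 5.58; h_m = ΣK·V²/2g = 0.7384 m
Total H_L = 7.447 + 0.7384 = 8.185 m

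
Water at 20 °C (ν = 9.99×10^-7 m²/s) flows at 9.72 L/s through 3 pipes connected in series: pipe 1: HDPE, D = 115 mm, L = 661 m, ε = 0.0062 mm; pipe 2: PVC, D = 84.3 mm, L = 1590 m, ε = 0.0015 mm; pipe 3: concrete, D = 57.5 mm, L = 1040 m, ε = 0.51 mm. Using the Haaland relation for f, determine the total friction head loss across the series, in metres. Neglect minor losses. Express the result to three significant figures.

Pipe 1: V = 0.9358 m/s, Re = 1.08×10^5, ε/D = 5.39×10^-5, f = 0.01779, h_1 = f(L/D)V²/2g = 4.564 m
Pipe 2: V = 1.741 m/s, Re = 1.47×10^5, ε/D = 1.78×10^-5, f = 0.01656, h_2 = f(L/D)V²/2g = 48.29 m
Pipe 3: V = 3.743 m/s, Re = 2.15×10^5, ε/D = 0.00887, f = 0.03677, h_3 = f(L/D)V²/2g = 474.9 m
Series → Q common, losses add: H = Σh = 527.7 m

H ≈ 528 m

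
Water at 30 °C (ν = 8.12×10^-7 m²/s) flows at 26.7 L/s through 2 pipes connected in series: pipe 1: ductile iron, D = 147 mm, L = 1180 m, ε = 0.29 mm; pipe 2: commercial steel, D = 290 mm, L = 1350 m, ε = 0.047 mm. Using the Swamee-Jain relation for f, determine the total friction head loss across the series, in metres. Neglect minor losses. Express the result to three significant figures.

H ≈ 25.1 m

Pipe 1: V = 1.573 m/s, Re = 2.85×10^5, ε/D = 0.00197, f = 0.02413, h_1 = f(L/D)V²/2g = 24.43 m
Pipe 2: V = 0.4042 m/s, Re = 1.44×10^5, ε/D = 1.62×10^-4, f = 0.01769, h_2 = f(L/D)V²/2g = 0.6860 m
Series → Q common, losses add: H = Σh = 25.12 m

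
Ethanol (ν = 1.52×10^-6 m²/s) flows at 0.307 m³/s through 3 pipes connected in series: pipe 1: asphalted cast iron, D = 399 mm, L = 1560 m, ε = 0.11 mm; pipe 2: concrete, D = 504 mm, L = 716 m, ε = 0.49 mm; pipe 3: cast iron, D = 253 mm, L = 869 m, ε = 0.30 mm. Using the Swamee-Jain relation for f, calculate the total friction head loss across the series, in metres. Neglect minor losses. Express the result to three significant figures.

H ≈ 159 m

Pipe 1: V = 2.455 m/s, Re = 6.45×10^5, ε/D = 2.76×10^-4, f = 0.01590, h_1 = f(L/D)V²/2g = 19.11 m
Pipe 2: V = 1.539 m/s, Re = 5.10×10^5, ε/D = 9.72×10^-4, f = 0.02022, h_2 = f(L/D)V²/2g = 3.467 m
Pipe 3: V = 6.107 m/s, Re = 1.02×10^6, ε/D = 0.00119, f = 0.02083, h_3 = f(L/D)V²/2g = 136.0 m
Series → Q common, losses add: H = Σh = 158.5 m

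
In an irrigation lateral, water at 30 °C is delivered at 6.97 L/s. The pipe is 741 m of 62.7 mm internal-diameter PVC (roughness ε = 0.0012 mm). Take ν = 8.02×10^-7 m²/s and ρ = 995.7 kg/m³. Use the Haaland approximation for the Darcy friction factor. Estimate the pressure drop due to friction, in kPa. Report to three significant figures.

Δp ≈ 479 kPa

V = 4Q/(πD²) = 4·0.00697/(π·0.0627²) = 2.257 m/s
Re = VD/ν = 2.257·0.0627/8.02×10^-7 = 1.76×10^5 → turbulent
ε/D = 0.0012/62.7 = 1.91×10^-5
Haaland: f = 0.01599
h_f = f(L/D)V²/(2g) = 0.01599·(741/0.0627)·2.257²/(2·9.81) = 49.09 m
Δp = ρg·h_f = 995.7·9.81·49.09 = 479.5 kPa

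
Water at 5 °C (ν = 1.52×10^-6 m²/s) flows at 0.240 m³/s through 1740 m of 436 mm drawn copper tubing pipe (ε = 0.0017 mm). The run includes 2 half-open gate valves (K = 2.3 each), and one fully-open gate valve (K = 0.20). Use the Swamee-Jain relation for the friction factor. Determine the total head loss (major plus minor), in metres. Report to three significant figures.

H_L ≈ 7.65 m

V = 4Q/(πD²) = 1.607 m/s; V²/2g = 0.1317 m
Re = 4.61×10^5, ε/D = 3.90×10^-6 → f = 0.01334 (Swamee-Jain)
Major: h_f = f(L/D)·V²/2g = 0.01334·3991·0.1317 = 7.013 m
Minor: ΣK = 4.80; h_m = ΣK·V²/2g = 0.6322 m
Total H_L = 7.013 + 0.6322 = 7.645 m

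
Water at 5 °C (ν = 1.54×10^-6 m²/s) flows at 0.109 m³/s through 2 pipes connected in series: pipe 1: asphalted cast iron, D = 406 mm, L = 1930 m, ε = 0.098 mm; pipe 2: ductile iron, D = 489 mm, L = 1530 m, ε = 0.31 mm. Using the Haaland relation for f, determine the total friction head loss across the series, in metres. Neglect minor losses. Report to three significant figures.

Pipe 1: V = 0.8419 m/s, Re = 2.22×10^5, ε/D = 2.41×10^-4, f = 0.01693, h_1 = f(L/D)V²/2g = 2.907 m
Pipe 2: V = 0.5804 m/s, Re = 1.84×10^5, ε/D = 6.34×10^-4, f = 0.01943, h_2 = f(L/D)V²/2g = 1.044 m
Series → Q common, losses add: H = Σh = 3.951 m

H ≈ 3.95 m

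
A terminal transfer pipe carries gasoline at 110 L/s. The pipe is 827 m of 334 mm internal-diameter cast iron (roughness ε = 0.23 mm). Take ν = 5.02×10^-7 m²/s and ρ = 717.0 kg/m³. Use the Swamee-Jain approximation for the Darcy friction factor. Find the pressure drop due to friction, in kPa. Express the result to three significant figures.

V = 4Q/(πD²) = 4·0.110/(π·0.334²) = 1.255 m/s
Re = VD/ν = 1.255·0.334/5.02×10^-7 = 8.35×10^5 → turbulent
ε/D = 0.23/334 = 6.89×10^-4
Swamee-Jain: f = 0.01854
h_f = f(L/D)V²/(2g) = 0.01854·(827/0.334)·1.255²/(2·9.81) = 3.689 m
Δp = ρg·h_f = 717.0·9.81·3.689 = 25.95 kPa

Δp ≈ 25.9 kPa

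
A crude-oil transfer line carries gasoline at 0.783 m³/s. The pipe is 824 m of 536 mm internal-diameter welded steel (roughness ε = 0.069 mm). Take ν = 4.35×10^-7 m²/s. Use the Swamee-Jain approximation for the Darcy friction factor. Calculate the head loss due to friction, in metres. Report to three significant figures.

V = 4Q/(πD²) = 4·0.783/(π·0.536²) = 3.470 m/s
Re = VD/ν = 3.470·0.536/4.35×10^-7 = 4.28×10^6 → turbulent
ε/D = 0.069/536 = 1.29×10^-4
Swamee-Jain: f = 0.01299
h_f = f(L/D)V²/(2g) = 0.01299·(824/0.536)·3.470²/(2·9.81) = 12.25 m

h_f ≈ 12.3 m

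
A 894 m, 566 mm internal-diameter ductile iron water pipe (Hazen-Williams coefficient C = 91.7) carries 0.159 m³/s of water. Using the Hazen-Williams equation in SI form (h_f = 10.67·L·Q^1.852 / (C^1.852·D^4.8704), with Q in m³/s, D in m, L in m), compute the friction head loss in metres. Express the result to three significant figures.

h_f ≈ 1.18 m

h_f = 10.67·894·0.159^1.852 / (91.7^1.852·0.566^4.8704) = 1.175 m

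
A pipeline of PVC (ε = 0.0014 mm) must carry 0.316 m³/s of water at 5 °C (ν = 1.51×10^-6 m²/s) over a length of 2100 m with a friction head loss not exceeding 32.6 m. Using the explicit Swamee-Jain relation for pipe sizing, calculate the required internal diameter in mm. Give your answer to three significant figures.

D ≈ 371 mm

Swamee-Jain (Type III): D = 0.66·[ε^1.25·(LQ²/(gh_f))^4.75 + ν·Q^9.4·(L/(gh_f))^5.2]^0.04
LQ²/(gh_f) = 0.6557; L/(gh_f) = 6.566
Term 1 = ε^1.25·(…)^4.75 = 6.49×10^-9; Term 2 = ν·Q^9.4·(…)^5.2 = 5.32×10^-7
D = 0.66·(6.49×10^-9 + 5.32×10^-7)^0.04 = 0.3705 m = 371 mm
Check: V = 2.93 m/s, Re = 7.19×10^5, f = 0.01236, h_f = 30.7 m ≈ 32.6 m ✓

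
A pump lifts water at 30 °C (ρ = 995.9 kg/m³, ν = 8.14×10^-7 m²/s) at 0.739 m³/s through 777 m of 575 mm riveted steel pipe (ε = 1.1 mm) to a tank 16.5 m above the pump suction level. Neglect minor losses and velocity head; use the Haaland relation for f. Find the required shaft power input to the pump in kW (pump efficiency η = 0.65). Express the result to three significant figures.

P_shaft ≈ 327 kW

V = 4Q/(πD²) = 2.846 m/s; Re = 2.01×10^6; ε/D = 0.00191; f = 0.02328
h_f = f(L/D)V²/2g = 12.98 m
Total head H = z + h_f = 16.5 + 12.98 = 29.48 m
P_hyd = ρgQH = 995.9·9.81·0.739·29.48 = 212.9 kW
P_shaft = P_hyd/η = 212.9/0.65 = 327.5 kW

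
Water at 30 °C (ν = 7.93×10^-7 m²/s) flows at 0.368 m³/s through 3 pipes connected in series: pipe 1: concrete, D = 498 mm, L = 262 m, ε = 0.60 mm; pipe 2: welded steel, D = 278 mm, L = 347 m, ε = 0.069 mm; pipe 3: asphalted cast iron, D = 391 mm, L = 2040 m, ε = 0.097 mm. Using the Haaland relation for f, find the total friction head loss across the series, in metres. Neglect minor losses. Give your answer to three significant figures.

H ≈ 73.6 m

Pipe 1: V = 1.889 m/s, Re = 1.19×10^6, ε/D = 0.00120, f = 0.02080, h_1 = f(L/D)V²/2g = 1.990 m
Pipe 2: V = 6.063 m/s, Re = 2.13×10^6, ε/D = 2.48×10^-4, f = 0.01474, h_2 = f(L/D)V²/2g = 34.47 m
Pipe 3: V = 3.065 m/s, Re = 1.51×10^6, ε/D = 2.48×10^-4, f = 0.01488, h_3 = f(L/D)V²/2g = 37.16 m
Series → Q common, losses add: H = Σh = 73.62 m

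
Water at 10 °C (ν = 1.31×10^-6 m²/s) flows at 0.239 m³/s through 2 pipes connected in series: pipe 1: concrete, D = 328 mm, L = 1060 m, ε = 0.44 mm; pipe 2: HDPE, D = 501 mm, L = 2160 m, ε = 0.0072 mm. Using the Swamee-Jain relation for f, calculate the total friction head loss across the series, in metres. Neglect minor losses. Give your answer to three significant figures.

H ≈ 32.8 m

Pipe 1: V = 2.829 m/s, Re = 7.08×10^5, ε/D = 0.00134, f = 0.02157, h_1 = f(L/D)V²/2g = 28.42 m
Pipe 2: V = 1.212 m/s, Re = 4.64×10^5, ε/D = 1.44×10^-5, f = 0.01349, h_2 = f(L/D)V²/2g = 4.356 m
Series → Q common, losses add: H = Σh = 32.78 m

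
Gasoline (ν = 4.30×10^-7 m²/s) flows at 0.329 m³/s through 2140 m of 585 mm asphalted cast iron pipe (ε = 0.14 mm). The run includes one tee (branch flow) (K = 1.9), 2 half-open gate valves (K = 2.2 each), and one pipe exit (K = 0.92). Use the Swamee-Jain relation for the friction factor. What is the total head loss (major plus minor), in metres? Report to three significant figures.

V = 4Q/(πD²) = 1.224 m/s; V²/2g = 0.07636 m
Re = 1.67×10^6, ε/D = 2.39×10^-4 → f = 0.01486 (Swamee-Jain)
Major: h_f = f(L/D)·V²/2g = 0.01486·3658·0.07636 = 4.151 m
Minor: ΣK = 7.22; h_m = ΣK·V²/2g = 0.5513 m
Total H_L = 4.151 + 0.5513 = 4.702 m

H_L ≈ 4.70 m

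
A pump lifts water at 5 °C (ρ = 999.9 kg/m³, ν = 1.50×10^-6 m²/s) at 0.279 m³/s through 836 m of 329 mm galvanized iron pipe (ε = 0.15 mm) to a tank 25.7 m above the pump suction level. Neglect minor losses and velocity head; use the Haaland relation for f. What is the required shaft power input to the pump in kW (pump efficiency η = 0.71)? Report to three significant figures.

P_shaft ≈ 191 kW

V = 4Q/(πD²) = 3.282 m/s; Re = 7.20×10^5; ε/D = 4.56×10^-4; f = 0.01703
h_f = f(L/D)V²/2g = 23.76 m
Total head H = z + h_f = 25.7 + 23.76 = 49.46 m
P_hyd = ρgQH = 999.9·9.81·0.279·49.46 = 135.4 kW
P_shaft = P_hyd/η = 135.4/0.71 = 190.6 kW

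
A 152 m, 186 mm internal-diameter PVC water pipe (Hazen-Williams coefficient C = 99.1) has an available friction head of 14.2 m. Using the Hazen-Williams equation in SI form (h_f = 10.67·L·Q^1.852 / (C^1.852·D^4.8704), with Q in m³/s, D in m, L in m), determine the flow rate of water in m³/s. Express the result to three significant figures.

Q ≈ 0.0920 m³/s

Rearranging: Q = [h_f·C^1.852·D^4.8704 / (10.67·L)]^(1/1.852)
Q = [14.2·99.1^1.852·0.186^4.8704 / (10.67·152)]^0.540 = 0.09204 m³/s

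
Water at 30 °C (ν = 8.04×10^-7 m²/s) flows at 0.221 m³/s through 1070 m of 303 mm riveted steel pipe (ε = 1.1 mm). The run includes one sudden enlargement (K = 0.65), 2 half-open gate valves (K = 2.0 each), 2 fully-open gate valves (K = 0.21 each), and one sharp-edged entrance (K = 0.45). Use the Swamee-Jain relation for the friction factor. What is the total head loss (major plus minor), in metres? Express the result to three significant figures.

V = 4Q/(πD²) = 3.065 m/s; V²/2g = 0.4788 m
Re = 1.16×10^6, ε/D = 0.00363 → f = 0.02779 (Swamee-Jain)
Major: h_f = f(L/D)·V²/2g = 0.02779·3531·0.4788 = 46.98 m
Minor: ΣK = 5.52; h_m = ΣK·V²/2g = 2.643 m
Total H_L = 46.98 + 2.643 = 49.62 m

H_L ≈ 49.6 m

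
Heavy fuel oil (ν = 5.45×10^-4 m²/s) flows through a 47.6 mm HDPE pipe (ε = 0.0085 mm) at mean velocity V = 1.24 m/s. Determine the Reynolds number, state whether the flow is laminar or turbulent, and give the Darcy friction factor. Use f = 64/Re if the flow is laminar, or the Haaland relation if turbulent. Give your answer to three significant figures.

Re = VD/ν = 1.240·0.0476/5.45×10^-4 = 108
Re < 2300 → laminar → f = 64/Re = 0.5909

Re ≈ 108; laminar; f = 64/Re ≈ 0.591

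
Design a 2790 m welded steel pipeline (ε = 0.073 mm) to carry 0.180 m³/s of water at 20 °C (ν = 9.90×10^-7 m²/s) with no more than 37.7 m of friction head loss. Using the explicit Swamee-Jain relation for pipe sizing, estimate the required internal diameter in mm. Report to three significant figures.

Swamee-Jain (Type III): D = 0.66·[ε^1.25·(LQ²/(gh_f))^4.75 + ν·Q^9.4·(L/(gh_f))^5.2]^0.04
LQ²/(gh_f) = 0.2444; L/(gh_f) = 7.544
Term 1 = ε^1.25·(…)^4.75 = 8.37×10^-9; Term 2 = ν·Q^9.4·(…)^5.2 = 3.62×10^-9
D = 0.66·(8.37×10^-9 + 3.62×10^-9)^0.04 = 0.3182 m = 318 mm
Check: V = 2.26 m/s, Re = 7.28×10^5, f = 0.01536, h_f = 35.2 m ≈ 37.7 m ✓

D ≈ 318 mm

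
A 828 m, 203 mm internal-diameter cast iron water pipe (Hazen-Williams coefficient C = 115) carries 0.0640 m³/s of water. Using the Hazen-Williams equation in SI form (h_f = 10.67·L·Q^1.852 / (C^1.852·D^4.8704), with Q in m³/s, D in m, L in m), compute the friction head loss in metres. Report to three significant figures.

h_f ≈ 19.6 m

h_f = 10.67·828·0.0640^1.852 / (115^1.852·0.203^4.8704) = 19.57 m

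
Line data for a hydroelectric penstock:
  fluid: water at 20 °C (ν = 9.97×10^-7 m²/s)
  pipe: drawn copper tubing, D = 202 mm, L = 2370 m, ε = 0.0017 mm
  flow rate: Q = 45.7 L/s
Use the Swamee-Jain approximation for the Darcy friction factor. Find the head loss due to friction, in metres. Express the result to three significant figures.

V = 4Q/(πD²) = 4·0.0457/(π·0.202²) = 1.426 m/s
Re = VD/ν = 1.426·0.202/9.97×10^-7 = 2.89×10^5 → turbulent
ε/D = 0.0017/202 = 8.42×10^-6
Swamee-Jain: f = 0.01457
h_f = f(L/D)V²/(2g) = 0.01457·(2370/0.202)·1.426²/(2·9.81) = 17.72 m

h_f ≈ 17.7 m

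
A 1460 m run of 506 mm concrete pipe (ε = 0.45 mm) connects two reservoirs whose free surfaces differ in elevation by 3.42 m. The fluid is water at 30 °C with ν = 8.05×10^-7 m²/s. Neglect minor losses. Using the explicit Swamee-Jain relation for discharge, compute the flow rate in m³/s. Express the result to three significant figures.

Swamee-Jain (Type II): Q = -0.965·√(gD⁵h_f/L)·ln[ε/(3.7D) + √(3.17ν²L/(gD³h_f))]
√(gD⁵h_f/L) = √(9.81·0.506⁵·3.42/1460) = 0.02761
ε/(3.7D) = 2.40×10^-4; √(3.17ν²L/(gD³h_f)) = 2.63×10^-5
Q = -0.965·0.02761·ln(2.666×10^-4) = 0.2193 m³/s
Check: V = 1.09 m/s, Re = 6.85×10^5, f = 0.01967, h_f = 3.44 m ≈ 3.42 m ✓

Q ≈ 0.219 m³/s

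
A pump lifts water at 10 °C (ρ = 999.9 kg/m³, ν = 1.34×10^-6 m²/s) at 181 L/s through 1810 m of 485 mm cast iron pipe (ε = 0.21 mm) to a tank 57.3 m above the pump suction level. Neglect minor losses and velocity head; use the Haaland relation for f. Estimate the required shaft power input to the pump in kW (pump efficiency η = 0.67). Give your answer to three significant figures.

P_shaft ≈ 160 kW

V = 4Q/(πD²) = 0.9797 m/s; Re = 3.55×10^5; ε/D = 4.33×10^-4; f = 0.01747
h_f = f(L/D)V²/2g = 3.190 m
Total head H = z + h_f = 57.3 + 3.190 = 60.49 m
P_hyd = ρgQH = 999.9·9.81·0.181·60.49 = 107.4 kW
P_shaft = P_hyd/η = 107.4/0.67 = 160.3 kW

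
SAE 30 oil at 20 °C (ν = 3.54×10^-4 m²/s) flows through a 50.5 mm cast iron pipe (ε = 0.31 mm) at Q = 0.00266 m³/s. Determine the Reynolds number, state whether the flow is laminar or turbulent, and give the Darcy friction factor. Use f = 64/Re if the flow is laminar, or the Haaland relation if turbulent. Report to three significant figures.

V = 4Q/(πD²) = 1.328 m/s
Re = VD/ν = 1.328·0.0505/3.54×10^-4 = 189
Re < 2300 → laminar → f = 64/Re = 0.3378

Re ≈ 189; laminar; f = 64/Re ≈ 0.338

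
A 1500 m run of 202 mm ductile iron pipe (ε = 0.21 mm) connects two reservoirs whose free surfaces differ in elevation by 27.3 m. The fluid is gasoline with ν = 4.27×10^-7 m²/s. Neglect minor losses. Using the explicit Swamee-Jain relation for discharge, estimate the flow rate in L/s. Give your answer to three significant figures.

Q ≈ 60.6 L/s

Swamee-Jain (Type II): Q = -0.965·√(gD⁵h_f/L)·ln[ε/(3.7D) + √(3.17ν²L/(gD³h_f))]
√(gD⁵h_f/L) = √(9.81·0.202⁵·27.3/1500) = 0.007749
ε/(3.7D) = 2.81×10^-4; √(3.17ν²L/(gD³h_f)) = 1.98×10^-5
Q = -0.965·0.007749·ln(3.008×10^-4) = 0.06064 m³/s
Check: V = 1.89 m/s, Re = 8.95×10^5, f = 0.02025, h_f = 27.4 m ≈ 27.3 m ✓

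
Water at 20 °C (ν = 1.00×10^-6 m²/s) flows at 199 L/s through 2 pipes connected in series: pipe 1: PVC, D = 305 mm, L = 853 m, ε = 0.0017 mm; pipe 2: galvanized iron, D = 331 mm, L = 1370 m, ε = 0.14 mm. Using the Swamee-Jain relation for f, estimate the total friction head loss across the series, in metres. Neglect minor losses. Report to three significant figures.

Pipe 1: V = 2.724 m/s, Re = 8.31×10^5, ε/D = 5.57×10^-6, f = 0.01210, h_1 = f(L/D)V²/2g = 12.80 m
Pipe 2: V = 2.313 m/s, Re = 7.65×10^5, ε/D = 4.23×10^-4, f = 0.01692, h_2 = f(L/D)V²/2g = 19.09 m
Series → Q common, losses add: H = Σh = 31.89 m

H ≈ 31.9 m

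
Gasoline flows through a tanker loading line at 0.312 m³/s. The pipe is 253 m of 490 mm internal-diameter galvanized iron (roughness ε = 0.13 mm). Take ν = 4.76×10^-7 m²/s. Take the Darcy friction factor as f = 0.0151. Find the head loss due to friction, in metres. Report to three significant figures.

h_f ≈ 1.09 m

V = 4Q/(πD²) = 4·0.312/(π·0.490²) = 1.655 m/s
h_f = f(L/D)V²/(2g) = 0.01510·(253/0.490)·1.655²/(2·9.81) = 1.088 m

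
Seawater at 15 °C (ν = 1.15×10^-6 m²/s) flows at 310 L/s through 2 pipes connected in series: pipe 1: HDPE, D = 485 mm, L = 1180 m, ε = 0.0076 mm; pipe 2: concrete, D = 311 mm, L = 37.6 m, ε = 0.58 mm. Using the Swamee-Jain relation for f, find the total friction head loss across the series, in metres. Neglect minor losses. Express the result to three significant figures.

H ≈ 6.79 m

Pipe 1: V = 1.678 m/s, Re = 7.08×10^5, ε/D = 1.57×10^-5, f = 0.01262, h_1 = f(L/D)V²/2g = 4.407 m
Pipe 2: V = 4.081 m/s, Re = 1.10×10^6, ε/D = 0.00186, f = 0.02324, h_2 = f(L/D)V²/2g = 2.385 m
Series → Q common, losses add: H = Σh = 6.791 m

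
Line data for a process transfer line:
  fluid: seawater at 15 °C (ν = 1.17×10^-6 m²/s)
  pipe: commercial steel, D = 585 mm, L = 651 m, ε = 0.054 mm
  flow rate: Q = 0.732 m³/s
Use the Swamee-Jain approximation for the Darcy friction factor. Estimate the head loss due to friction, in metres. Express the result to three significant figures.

h_f ≈ 5.50 m

V = 4Q/(πD²) = 4·0.732/(π·0.585²) = 2.723 m/s
Re = VD/ν = 2.723·0.585/1.17×10^-6 = 1.36×10^6 → turbulent
ε/D = 0.054/585 = 9.23×10^-5
Swamee-Jain: f = 0.01307
h_f = f(L/D)V²/(2g) = 0.01307·(651/0.585)·2.723²/(2·9.81) = 5.497 m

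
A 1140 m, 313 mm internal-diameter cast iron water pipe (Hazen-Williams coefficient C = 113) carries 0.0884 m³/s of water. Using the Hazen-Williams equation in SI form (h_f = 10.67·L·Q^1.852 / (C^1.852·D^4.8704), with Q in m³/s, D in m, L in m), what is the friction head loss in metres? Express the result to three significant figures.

h_f = 10.67·1140·0.0884^1.852 / (113^1.852·0.313^4.8704) = 6.145 m

h_f ≈ 6.14 m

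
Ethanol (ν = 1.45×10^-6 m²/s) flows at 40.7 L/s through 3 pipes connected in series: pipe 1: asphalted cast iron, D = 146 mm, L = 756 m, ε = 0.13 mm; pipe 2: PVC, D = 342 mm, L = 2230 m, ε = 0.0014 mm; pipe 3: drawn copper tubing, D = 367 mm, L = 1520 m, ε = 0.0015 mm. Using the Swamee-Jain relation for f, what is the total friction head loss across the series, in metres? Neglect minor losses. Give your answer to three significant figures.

Pipe 1: V = 2.431 m/s, Re = 2.45×10^5, ε/D = 8.90×10^-4, f = 0.02050, h_1 = f(L/D)V²/2g = 31.97 m
Pipe 2: V = 0.4430 m/s, Re = 1.04×10^5, ε/D = 4.09×10^-6, f = 0.01773, h_2 = f(L/D)V²/2g = 1.156 m
Pipe 3: V = 0.3847 m/s, Re = 9.74×10^4, ε/D = 4.09×10^-6, f = 0.01799, h_3 = f(L/D)V²/2g = 0.5621 m
Series → Q common, losses add: H = Σh = 33.69 m

H ≈ 33.7 m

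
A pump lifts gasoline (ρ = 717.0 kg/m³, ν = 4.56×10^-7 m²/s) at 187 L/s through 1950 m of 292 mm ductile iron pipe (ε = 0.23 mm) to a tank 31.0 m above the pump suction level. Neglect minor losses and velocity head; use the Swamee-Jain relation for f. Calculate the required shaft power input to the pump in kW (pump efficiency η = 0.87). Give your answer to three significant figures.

P_shaft ≈ 122 kW

V = 4Q/(πD²) = 2.792 m/s; Re = 1.79×10^6; ε/D = 7.88×10^-4; f = 0.01882
h_f = f(L/D)V²/2g = 49.94 m
Total head H = z + h_f = 31.0 + 49.94 = 80.94 m
P_hyd = ρgQH = 717.0·9.81·0.187·80.94 = 106.5 kW
P_shaft = P_hyd/η = 106.5/0.87 = 122.4 kW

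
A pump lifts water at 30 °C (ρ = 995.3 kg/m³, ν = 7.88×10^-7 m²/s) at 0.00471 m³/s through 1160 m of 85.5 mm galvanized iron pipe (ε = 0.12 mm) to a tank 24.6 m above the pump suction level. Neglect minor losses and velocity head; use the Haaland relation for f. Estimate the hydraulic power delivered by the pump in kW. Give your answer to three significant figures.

P_hyd ≈ 1.63 kW

V = 4Q/(πD²) = 0.8203 m/s; Re = 8.90×10^4; ε/D = 0.00140; f = 0.02348
h_f = f(L/D)V²/2g = 10.93 m
Total head H = z + h_f = 24.6 + 10.93 = 35.53 m
P_hyd = ρgQH = 995.3·9.81·0.00471·35.53 = 1.634 kW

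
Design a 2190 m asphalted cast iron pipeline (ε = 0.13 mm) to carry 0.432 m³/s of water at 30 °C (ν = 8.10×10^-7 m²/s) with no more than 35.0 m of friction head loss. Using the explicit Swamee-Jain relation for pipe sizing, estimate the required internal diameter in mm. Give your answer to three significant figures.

Swamee-Jain (Type III): D = 0.66·[ε^1.25·(LQ²/(gh_f))^4.75 + ν·Q^9.4·(L/(gh_f))^5.2]^0.04
LQ²/(gh_f) = 1.190; L/(gh_f) = 6.378
Term 1 = ε^1.25·(…)^4.75 = 3.18×10^-5; Term 2 = ν·Q^9.4·(…)^5.2 = 4.64×10^-6
D = 0.66·(3.18×10^-5 + 4.64×10^-6)^0.04 = 0.4385 m = 439 mm
Check: V = 2.86 m/s, Re = 1.55×10^6, f = 0.01547, h_f = 32.2 m ≈ 35.0 m ✓

D ≈ 439 mm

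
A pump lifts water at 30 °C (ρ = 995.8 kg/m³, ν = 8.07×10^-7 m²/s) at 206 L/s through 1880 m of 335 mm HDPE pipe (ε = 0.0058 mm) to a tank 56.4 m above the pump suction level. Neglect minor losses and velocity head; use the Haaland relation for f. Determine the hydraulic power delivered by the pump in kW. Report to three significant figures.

P_hyd ≈ 151 kW

V = 4Q/(πD²) = 2.337 m/s; Re = 9.70×10^5; ε/D = 1.73×10^-5; f = 0.01196
h_f = f(L/D)V²/2g = 18.69 m
Total head H = z + h_f = 56.4 + 18.69 = 75.09 m
P_hyd = ρgQH = 995.8·9.81·0.206·75.09 = 151.1 kW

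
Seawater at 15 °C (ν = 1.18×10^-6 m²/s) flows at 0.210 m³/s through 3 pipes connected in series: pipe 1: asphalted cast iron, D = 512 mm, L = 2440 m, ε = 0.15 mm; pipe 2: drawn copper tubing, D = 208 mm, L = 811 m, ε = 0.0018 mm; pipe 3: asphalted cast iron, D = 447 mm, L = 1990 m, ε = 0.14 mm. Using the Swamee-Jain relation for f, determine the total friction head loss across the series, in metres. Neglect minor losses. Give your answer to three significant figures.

Pipe 1: V = 1.020 m/s, Re = 4.43×10^5, ε/D = 2.93×10^-4, f = 0.01646, h_1 = f(L/D)V²/2g = 4.160 m
Pipe 2: V = 6.180 m/s, Re = 1.09×10^6, ε/D = 8.65×10^-6, f = 0.01167, h_2 = f(L/D)V²/2g = 88.56 m
Pipe 3: V = 1.338 m/s, Re = 5.07×10^5, ε/D = 3.13×10^-4, f = 0.01646, h_3 = f(L/D)V²/2g = 6.689 m
Series → Q common, losses add: H = Σh = 99.41 m

H ≈ 99.4 m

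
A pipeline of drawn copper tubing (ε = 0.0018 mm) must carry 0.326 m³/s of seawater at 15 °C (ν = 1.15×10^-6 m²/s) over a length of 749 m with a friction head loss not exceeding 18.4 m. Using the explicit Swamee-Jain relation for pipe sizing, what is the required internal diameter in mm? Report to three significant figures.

D ≈ 337 mm

Swamee-Jain (Type III): D = 0.66·[ε^1.25·(LQ²/(gh_f))^4.75 + ν·Q^9.4·(L/(gh_f))^5.2]^0.04
LQ²/(gh_f) = 0.4410; L/(gh_f) = 4.149
Term 1 = ε^1.25·(…)^4.75 = 1.35×10^-9; Term 2 = ν·Q^9.4·(…)^5.2 = 4.99×10^-8
D = 0.66·(1.35×10^-9 + 4.99×10^-8)^0.04 = 0.3372 m = 337 mm
Check: V = 3.65 m/s, Re = 1.07×10^6, f = 0.01161, h_f = 17.5 m ≈ 18.4 m ✓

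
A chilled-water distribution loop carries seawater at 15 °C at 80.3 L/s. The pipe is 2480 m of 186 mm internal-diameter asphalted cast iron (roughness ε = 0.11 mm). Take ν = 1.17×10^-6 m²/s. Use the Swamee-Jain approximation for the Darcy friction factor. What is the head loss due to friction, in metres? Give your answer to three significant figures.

h_f ≈ 109 m

V = 4Q/(πD²) = 4·0.0803/(π·0.186²) = 2.955 m/s
Re = VD/ν = 2.955·0.186/1.17×10^-6 = 4.70×10^5 → turbulent
ε/D = 0.11/186 = 5.91×10^-4
Swamee-Jain: f = 0.01838
h_f = f(L/D)V²/(2g) = 0.01838·(2480/0.186)·2.955²/(2·9.81) = 109.1 m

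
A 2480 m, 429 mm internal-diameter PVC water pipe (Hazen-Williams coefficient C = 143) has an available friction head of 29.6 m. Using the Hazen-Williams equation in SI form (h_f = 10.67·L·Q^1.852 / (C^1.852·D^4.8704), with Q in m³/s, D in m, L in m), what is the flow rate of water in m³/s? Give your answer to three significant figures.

Q ≈ 0.394 m³/s

Rearranging: Q = [h_f·C^1.852·D^4.8704 / (10.67·L)]^(1/1.852)
Q = [29.6·143^1.852·0.429^4.8704 / (10.67·2480)]^0.540 = 0.3937 m³/s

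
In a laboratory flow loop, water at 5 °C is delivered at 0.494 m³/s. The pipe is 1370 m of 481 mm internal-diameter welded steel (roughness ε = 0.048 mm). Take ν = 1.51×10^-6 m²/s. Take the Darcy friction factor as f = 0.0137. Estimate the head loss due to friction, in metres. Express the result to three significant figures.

h_f ≈ 14.7 m

V = 4Q/(πD²) = 4·0.494/(π·0.481²) = 2.719 m/s
h_f = f(L/D)V²/(2g) = 0.01370·(1370/0.481)·2.719²/(2·9.81) = 14.70 m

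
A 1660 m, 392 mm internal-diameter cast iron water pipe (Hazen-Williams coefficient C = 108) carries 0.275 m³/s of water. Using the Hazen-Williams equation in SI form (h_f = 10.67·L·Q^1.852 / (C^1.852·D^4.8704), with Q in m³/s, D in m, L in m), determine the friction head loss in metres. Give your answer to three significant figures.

h_f ≈ 26.6 m

h_f = 10.67·1660·0.275^1.852 / (108^1.852·0.392^4.8704) = 26.60 m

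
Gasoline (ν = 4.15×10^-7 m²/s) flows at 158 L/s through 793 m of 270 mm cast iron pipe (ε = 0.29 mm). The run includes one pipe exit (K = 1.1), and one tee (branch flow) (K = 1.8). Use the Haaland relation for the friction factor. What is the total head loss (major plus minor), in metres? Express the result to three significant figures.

V = 4Q/(πD²) = 2.760 m/s; V²/2g = 0.3881 m
Re = 1.80×10^6, ε/D = 0.00107 → f = 0.02016 (Haaland)
Major: h_f = f(L/D)·V²/2g = 0.02016·2937·0.3881 = 22.99 m
Minor: ΣK = 2.90; h_m = ΣK·V²/2g = 1.126 m
Total H_L = 22.99 + 1.126 = 24.11 m

H_L ≈ 24.1 m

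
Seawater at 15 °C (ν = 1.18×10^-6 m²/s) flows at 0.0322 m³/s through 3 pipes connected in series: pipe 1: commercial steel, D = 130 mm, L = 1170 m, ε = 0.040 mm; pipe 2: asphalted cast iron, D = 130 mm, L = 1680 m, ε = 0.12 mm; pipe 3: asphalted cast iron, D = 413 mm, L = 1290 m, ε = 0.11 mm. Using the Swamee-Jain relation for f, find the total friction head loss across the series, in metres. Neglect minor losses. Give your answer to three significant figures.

Pipe 1: V = 2.426 m/s, Re = 2.67×10^5, ε/D = 3.08×10^-4, f = 0.01730, h_1 = f(L/D)V²/2g = 46.71 m
Pipe 2: V = 2.426 m/s, Re = 2.67×10^5, ε/D = 9.23×10^-4, f = 0.02054, h_2 = f(L/D)V²/2g = 79.61 m
Pipe 3: V = 0.2404 m/s, Re = 8.41×10^4, ε/D = 2.66×10^-4, f = 0.01988, h_3 = f(L/D)V²/2g = 0.1828 m
Series → Q common, losses add: H = Σh = 126.5 m

H ≈ 127 m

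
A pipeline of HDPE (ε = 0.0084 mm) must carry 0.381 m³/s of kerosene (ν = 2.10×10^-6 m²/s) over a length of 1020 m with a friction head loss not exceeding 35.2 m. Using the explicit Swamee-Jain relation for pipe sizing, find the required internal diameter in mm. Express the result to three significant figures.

D ≈ 343 mm

Swamee-Jain (Type III): D = 0.66·[ε^1.25·(LQ²/(gh_f))^4.75 + ν·Q^9.4·(L/(gh_f))^5.2]^0.04
LQ²/(gh_f) = 0.4288; L/(gh_f) = 2.954
Term 1 = ε^1.25·(…)^4.75 = 8.10×10^-9; Term 2 = ν·Q^9.4·(…)^5.2 = 6.74×10^-8
D = 0.66·(8.10×10^-9 + 6.74×10^-8)^0.04 = 0.3425 m = 343 mm
Check: V = 4.14 m/s, Re = 6.74×10^5, f = 0.01287, h_f = 33.4 m ≈ 35.2 m ✓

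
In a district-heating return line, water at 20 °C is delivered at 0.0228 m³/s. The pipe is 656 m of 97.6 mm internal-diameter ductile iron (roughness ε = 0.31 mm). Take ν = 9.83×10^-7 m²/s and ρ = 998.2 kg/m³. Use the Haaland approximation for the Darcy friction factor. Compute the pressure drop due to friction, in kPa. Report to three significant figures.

Δp ≈ 842 kPa

V = 4Q/(πD²) = 4·0.0228/(π·0.0976²) = 3.048 m/s
Re = VD/ν = 3.048·0.0976/9.83×10^-7 = 3.03×10^5 → turbulent
ε/D = 0.31/97.6 = 0.00318
Haaland: f = 0.02703
h_f = f(L/D)V²/(2g) = 0.02703·(656/0.0976)·3.048²/(2·9.81) = 86.00 m
Δp = ρg·h_f = 998.2·9.81·86.00 = 842.1 kPa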